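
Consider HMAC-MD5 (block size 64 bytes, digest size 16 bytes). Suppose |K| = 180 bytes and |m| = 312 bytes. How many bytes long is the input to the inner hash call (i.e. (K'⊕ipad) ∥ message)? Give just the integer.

376

Key is 180 > 64 bytes, so it is hashed to 16 bytes then zero-padded to 64: |K'| = 64.
Inner input = (K'⊕ipad) ∥ m → 64 + 312 = 376 bytes.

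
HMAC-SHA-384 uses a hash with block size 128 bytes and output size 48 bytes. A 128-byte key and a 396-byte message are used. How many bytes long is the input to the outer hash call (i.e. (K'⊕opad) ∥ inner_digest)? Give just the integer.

176

Key is 128 ≤ 128 bytes, zero-padded: |K'| = 128.
Outer input = (K'⊕opad) ∥ H(inner) → 128 + 48 = 176 bytes.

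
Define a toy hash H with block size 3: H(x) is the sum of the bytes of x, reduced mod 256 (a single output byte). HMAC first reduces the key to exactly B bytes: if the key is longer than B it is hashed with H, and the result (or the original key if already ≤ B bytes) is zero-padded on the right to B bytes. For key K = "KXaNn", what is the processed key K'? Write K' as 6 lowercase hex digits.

c00000

|K| = 5 > B = 3, so first hash the key.
H(K): sum = 75+88+97+78+110 = 448; mod 256 = 192 → c0.
Zero-pad H(K) = c0 to 3 bytes: K' = c0 00 00.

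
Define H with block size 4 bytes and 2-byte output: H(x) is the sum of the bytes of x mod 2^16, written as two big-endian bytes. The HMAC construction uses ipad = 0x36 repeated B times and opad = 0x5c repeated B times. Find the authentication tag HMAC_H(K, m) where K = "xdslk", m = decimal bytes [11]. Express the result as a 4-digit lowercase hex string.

024b

Key "xdslk" = 78 64 73 6c 6b is 5 bytes > B = 4, so hash it first: H(key) = 02 26, then zero-pad to 4 bytes: K' = 02 26 00 00.
K' ⊕ ipad = 34 10 36 36.  K' ⊕ opad = 5e 7a 5c 5c.
Inner input = (K'⊕ipad) ∥ m = 34 10 36 36 ∥ 0b.
Inner hash: sum = 52+16+54+54+11 = 187 → 00 bb.
Outer input = (K'⊕opad) ∥ inner = 5e 7a 5c 5c ∥ 00 bb.
Outer hash (tag): sum = 94+122+92+92+0+187 = 587 → 02 4b.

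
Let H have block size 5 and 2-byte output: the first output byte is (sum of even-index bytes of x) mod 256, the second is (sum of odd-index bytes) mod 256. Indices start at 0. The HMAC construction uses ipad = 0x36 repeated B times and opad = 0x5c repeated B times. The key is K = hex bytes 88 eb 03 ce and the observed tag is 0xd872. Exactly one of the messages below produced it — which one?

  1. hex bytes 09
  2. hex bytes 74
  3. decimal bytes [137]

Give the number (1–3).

Key hex bytes 88 eb 03 ce is 4 bytes ≤ B = 5; zero-pad to 5 bytes: K' = 88 eb 03 ce 00.
K' ⊕ ipad = be dd 35 f8 36; K' ⊕ opad = d4 b7 5f 92 5c.
m1: inner = H(be dd 35 f8 36 09) = 29 de; tag = H(d4 b7 5f 92 5c 29 de) = 6d72
m2: inner = H(be dd 35 f8 36 74) = 29 49; tag = H(d4 b7 5f 92 5c 29 49) = d872 ← matches
m3: inner = H(be dd 35 f8 36 89) = 29 5e; tag = H(d4 b7 5f 92 5c 29 5e) = ed72

2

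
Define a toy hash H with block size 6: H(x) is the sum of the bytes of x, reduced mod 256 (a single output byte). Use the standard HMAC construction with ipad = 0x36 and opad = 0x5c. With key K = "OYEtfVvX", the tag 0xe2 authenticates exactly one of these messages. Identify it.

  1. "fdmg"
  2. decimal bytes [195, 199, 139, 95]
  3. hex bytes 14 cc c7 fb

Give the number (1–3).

2

Key "OYEtfVvX" = 4f 59 45 74 66 56 76 58 is 8 bytes > B = 6, so hash it first: H(key) = eb, then zero-pad to 6 bytes: K' = eb 00 00 00 00 00.
K' ⊕ ipad = dd 36 36 36 36 36; K' ⊕ opad = b7 5c 5c 5c 5c 5c.
m1: inner = H(dd 36 36 36 36 36 66 64 6d 67) = 89; tag = H(b7 5c 5c 5c 5c 5c 89) = 0c
m2: inner = H(dd 36 36 36 36 36 c3 c7 8b 5f) = 5f; tag = H(b7 5c 5c 5c 5c 5c 5f) = e2 ← matches
m3: inner = H(dd 36 36 36 36 36 14 cc c7 fb) = 8d; tag = H(b7 5c 5c 5c 5c 5c 8d) = 10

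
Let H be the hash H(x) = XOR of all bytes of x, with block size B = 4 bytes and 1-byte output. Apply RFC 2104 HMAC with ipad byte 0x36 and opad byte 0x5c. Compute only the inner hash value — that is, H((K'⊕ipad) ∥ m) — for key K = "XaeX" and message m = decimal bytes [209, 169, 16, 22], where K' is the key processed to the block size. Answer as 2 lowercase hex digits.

7a

Key "XaeX" = 58 61 65 58 is exactly B = 4 bytes: K' = 58 61 65 58.
K' ⊕ ipad = 6e 57 53 6e.
Inner input = 6e 57 53 6e ∥ d1 a9 10 16.
Inner hash: XOR 6e⊕57⊕53⊕6e⊕d1⊕a9⊕10⊕16 = 7a.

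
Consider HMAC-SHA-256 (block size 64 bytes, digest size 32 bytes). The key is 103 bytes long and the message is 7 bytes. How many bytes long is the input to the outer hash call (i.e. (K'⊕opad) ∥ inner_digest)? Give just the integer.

Key is 103 > 64 bytes, so it is hashed to 32 bytes then zero-padded to 64: |K'| = 64.
Outer input = (K'⊕opad) ∥ H(inner) → 64 + 32 = 96 bytes.

96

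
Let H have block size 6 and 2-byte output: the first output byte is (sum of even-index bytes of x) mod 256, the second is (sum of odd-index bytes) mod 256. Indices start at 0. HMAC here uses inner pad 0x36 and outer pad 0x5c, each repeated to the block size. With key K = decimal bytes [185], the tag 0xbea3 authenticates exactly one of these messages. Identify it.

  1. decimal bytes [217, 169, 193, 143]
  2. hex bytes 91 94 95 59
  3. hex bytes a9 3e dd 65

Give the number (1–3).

2

Key decimal bytes [185] = b9 is 1 byte ≤ B = 6; zero-pad to 6 bytes: K' = b9 00 00 00 00 00.
K' ⊕ ipad = 8f 36 36 36 36 36; K' ⊕ opad = e5 5c 5c 5c 5c 5c.
m1: inner = H(8f 36 36 36 36 36 d9 a9 c1 8f) = 95 da; tag = H(e5 5c 5c 5c 5c 5c 95 da) = 32ee
m2: inner = H(8f 36 36 36 36 36 91 94 95 59) = 21 8f; tag = H(e5 5c 5c 5c 5c 5c 21 8f) = bea3 ← matches
m3: inner = H(8f 36 36 36 36 36 a9 3e dd 65) = 81 45; tag = H(e5 5c 5c 5c 5c 5c 81 45) = 1e59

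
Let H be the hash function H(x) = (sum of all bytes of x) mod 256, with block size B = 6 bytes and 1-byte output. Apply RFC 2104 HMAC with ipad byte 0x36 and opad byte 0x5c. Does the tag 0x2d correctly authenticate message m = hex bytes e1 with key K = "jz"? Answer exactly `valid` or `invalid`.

valid

Key "jz" = 6a 7a is 2 bytes ≤ B = 6; zero-pad to 6 bytes: K' = 6a 7a 00 00 00 00.
K' ⊕ ipad = 5c 4c 36 36 36 36; K' ⊕ opad = 36 26 5c 5c 5c 5c.
Inner hash: sum = 92+76+54+54+54+54+225 = 609; mod 256 = 97 → 61.
Outer hash (recomputed tag): sum = 54+38+92+92+92+92+97 = 557; mod 256 = 45 → 2d.
Recomputed tag = 2d; claimed = 2d → match.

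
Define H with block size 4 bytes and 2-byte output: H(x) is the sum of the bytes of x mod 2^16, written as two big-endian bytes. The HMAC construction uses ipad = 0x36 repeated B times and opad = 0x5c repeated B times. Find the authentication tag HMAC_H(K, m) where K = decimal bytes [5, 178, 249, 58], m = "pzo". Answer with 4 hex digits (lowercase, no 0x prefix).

033f

Key decimal bytes [5, 178, 249, 58] = 05 b2 f9 3a is exactly B = 4 bytes: K' = 05 b2 f9 3a.
K' ⊕ ipad = 33 84 cf 0c.  K' ⊕ opad = 59 ee a5 66.
Inner input = (K'⊕ipad) ∥ m = 33 84 cf 0c ∥ 70 7a 6f.
Inner hash: sum = 51+132+207+12+112+122+111 = 747 → 02 eb.
Outer input = (K'⊕opad) ∥ inner = 59 ee a5 66 ∥ 02 eb.
Outer hash (tag): sum = 89+238+165+102+2+235 = 831 → 03 3f.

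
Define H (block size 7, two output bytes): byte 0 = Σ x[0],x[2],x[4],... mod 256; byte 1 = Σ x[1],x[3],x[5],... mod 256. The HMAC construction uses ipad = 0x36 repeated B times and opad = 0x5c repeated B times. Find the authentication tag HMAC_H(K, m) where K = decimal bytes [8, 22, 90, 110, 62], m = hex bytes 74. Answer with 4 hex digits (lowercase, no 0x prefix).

3ac0

Key decimal bytes [8, 22, 90, 110, 62] = 08 16 5a 6e 3e is 5 bytes ≤ B = 7; zero-pad to 7 bytes: K' = 08 16 5a 6e 3e 00 00.
K' ⊕ ipad = 3e 20 6c 58 08 36 36.  K' ⊕ opad = 54 4a 06 32 62 5c 5c.
Inner input = (K'⊕ipad) ∥ m = 3e 20 6c 58 08 36 36 ∥ 74.
Inner hash: even-index sum = 232 mod 256 = 232; odd-index sum = 290 mod 256 = 34 → e8 22.
Outer input = (K'⊕opad) ∥ inner = 54 4a 06 32 62 5c 5c ∥ e8 22.
Outer hash (tag): even-index sum = 314 mod 256 = 58; odd-index sum = 448 mod 256 = 192 → 3a c0.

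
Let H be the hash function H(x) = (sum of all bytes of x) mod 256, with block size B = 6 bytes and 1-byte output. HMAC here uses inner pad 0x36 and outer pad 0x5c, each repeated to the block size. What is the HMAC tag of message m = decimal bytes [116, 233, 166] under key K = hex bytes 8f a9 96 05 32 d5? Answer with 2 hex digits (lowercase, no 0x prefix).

f7

Key hex bytes 8f a9 96 05 32 d5 is exactly B = 6 bytes: K' = 8f a9 96 05 32 d5.
K' ⊕ ipad = b9 9f a0 33 04 e3.  K' ⊕ opad = d3 f5 ca 59 6e 89.
Inner input = (K'⊕ipad) ∥ m = b9 9f a0 33 04 e3 ∥ 74 e9 a6.
Inner hash: sum = 185+159+160+51+4+227+116+233+166 = 1301; mod 256 = 21 → 15.
Outer input = (K'⊕opad) ∥ inner = d3 f5 ca 59 6e 89 ∥ 15.
Outer hash (tag): sum = 211+245+202+89+110+137+21 = 1015; mod 256 = 247 → f7.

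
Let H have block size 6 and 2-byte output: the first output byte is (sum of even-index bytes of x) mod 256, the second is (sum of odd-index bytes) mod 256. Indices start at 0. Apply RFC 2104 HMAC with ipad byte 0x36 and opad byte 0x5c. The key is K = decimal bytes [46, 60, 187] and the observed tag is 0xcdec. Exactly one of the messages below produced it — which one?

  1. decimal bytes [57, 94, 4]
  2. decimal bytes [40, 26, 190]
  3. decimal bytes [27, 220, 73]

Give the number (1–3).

1

Key decimal bytes [46, 60, 187] = 2e 3c bb is 3 bytes ≤ B = 6; zero-pad to 6 bytes: K' = 2e 3c bb 00 00 00.
K' ⊕ ipad = 18 0a 8d 36 36 36; K' ⊕ opad = 72 60 e7 5c 5c 5c.
m1: inner = H(18 0a 8d 36 36 36 39 5e 04) = 18 d4; tag = H(72 60 e7 5c 5c 5c 18 d4) = cdec ← matches
m2: inner = H(18 0a 8d 36 36 36 28 1a be) = c1 90; tag = H(72 60 e7 5c 5c 5c c1 90) = 76a8
m3: inner = H(18 0a 8d 36 36 36 1b dc 49) = 3f 52; tag = H(72 60 e7 5c 5c 5c 3f 52) = f46a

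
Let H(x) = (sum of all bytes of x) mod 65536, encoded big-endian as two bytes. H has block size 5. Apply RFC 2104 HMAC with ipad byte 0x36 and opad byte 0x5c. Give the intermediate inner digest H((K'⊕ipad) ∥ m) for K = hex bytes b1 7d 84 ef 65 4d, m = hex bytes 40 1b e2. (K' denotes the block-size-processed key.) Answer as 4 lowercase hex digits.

0279

Key hex bytes b1 7d 84 ef 65 4d is 6 bytes > B = 5, so hash it first: H(key) = 03 53, then zero-pad to 5 bytes: K' = 03 53 00 00 00.
K' ⊕ ipad = 35 65 36 36 36.
Inner input = 35 65 36 36 36 ∥ 40 1b e2.
Inner hash: sum = 53+101+54+54+54+64+27+226 = 633 → 02 79.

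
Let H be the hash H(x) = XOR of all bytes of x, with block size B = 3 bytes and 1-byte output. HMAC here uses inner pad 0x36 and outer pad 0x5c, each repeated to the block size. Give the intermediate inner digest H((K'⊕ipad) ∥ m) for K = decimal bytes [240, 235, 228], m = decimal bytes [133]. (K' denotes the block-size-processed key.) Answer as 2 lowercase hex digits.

4c

Key decimal bytes [240, 235, 228] = f0 eb e4 is exactly B = 3 bytes: K' = f0 eb e4.
K' ⊕ ipad = c6 dd d2.
Inner input = c6 dd d2 ∥ 85.
Inner hash: XOR c6⊕dd⊕d2⊕85 = 4c.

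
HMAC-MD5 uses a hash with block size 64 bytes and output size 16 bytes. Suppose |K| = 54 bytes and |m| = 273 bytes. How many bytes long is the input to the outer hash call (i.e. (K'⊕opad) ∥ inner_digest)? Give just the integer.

80

Key is 54 ≤ 64 bytes, zero-padded: |K'| = 64.
Outer input = (K'⊕opad) ∥ H(inner) → 64 + 16 = 80 bytes.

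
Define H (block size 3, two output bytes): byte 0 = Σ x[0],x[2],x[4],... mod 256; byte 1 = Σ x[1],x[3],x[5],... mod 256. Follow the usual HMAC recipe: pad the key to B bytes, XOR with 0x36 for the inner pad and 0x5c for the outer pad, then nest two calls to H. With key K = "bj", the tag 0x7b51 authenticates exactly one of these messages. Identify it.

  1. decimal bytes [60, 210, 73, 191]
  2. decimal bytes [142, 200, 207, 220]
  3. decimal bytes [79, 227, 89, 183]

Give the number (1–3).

Key "bj" = 62 6a is 2 bytes ≤ B = 3; zero-pad to 3 bytes: K' = 62 6a 00.
K' ⊕ ipad = 54 5c 36; K' ⊕ opad = 3e 36 5c.
m1: inner = H(54 5c 36 3c d2 49 bf) = 1b e1; tag = H(3e 36 5c 1b e1) = 7b51 ← matches
m2: inner = H(54 5c 36 8e c8 cf dc) = 2e b9; tag = H(3e 36 5c 2e b9) = 5364
m3: inner = H(54 5c 36 4f e3 59 b7) = 24 04; tag = H(3e 36 5c 24 04) = 9e5a

1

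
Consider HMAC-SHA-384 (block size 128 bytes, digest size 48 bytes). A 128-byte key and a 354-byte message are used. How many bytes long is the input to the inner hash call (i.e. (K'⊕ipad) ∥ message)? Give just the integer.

Key is 128 ≤ 128 bytes, zero-padded: |K'| = 128.
Inner input = (K'⊕ipad) ∥ m → 128 + 354 = 482 bytes.

482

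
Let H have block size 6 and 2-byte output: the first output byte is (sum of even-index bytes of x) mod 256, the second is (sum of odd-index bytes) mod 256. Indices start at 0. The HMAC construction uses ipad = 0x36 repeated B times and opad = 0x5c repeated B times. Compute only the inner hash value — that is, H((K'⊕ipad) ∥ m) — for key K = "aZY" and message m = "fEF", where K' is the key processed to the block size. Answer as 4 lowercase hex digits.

a81d

Key "aZY" = 61 5a 59 is 3 bytes ≤ B = 6; zero-pad to 6 bytes: K' = 61 5a 59 00 00 00.
K' ⊕ ipad = 57 6c 6f 36 36 36.
Inner input = 57 6c 6f 36 36 36 ∥ 66 45 46.
Inner hash: even-index sum = 424 mod 256 = 168; odd-index sum = 285 mod 256 = 29 → a8 1d.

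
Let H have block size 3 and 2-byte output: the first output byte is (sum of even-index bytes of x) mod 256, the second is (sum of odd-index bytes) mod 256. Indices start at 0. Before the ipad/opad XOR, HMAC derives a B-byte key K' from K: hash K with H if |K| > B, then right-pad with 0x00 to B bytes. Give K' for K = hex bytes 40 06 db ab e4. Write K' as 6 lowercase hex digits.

ffb100

|K| = 5 > B = 3, so first hash the key.
H(K): even-index sum = 511 mod 256 = 255; odd-index sum = 177 mod 256 = 177 → ff b1.
Zero-pad H(K) = ff b1 to 3 bytes: K' = ff b1 00.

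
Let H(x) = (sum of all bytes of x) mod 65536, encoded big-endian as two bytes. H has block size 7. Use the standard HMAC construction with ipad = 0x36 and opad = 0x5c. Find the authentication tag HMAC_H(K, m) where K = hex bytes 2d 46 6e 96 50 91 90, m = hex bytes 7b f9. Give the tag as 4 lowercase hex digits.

Key hex bytes 2d 46 6e 96 50 91 90 is exactly B = 7 bytes: K' = 2d 46 6e 96 50 91 90.
K' ⊕ ipad = 1b 70 58 a0 66 a7 a6.  K' ⊕ opad = 71 1a 32 ca 0c cd cc.
Inner input = (K'⊕ipad) ∥ m = 1b 70 58 a0 66 a7 a6 ∥ 7b f9.
Inner hash: sum = 27+112+88+160+102+167+166+123+249 = 1194 → 04 aa.
Outer input = (K'⊕opad) ∥ inner = 71 1a 32 ca 0c cd cc ∥ 04 aa.
Outer hash (tag): sum = 113+26+50+202+12+205+204+4+170 = 986 → 03 da.

03da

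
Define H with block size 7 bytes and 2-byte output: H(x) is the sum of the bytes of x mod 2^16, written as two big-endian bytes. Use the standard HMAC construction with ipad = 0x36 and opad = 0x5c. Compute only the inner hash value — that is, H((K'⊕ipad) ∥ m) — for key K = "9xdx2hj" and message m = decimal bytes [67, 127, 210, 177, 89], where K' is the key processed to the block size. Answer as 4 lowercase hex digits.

0459

Key "9xdx2hj" = 39 78 64 78 32 68 6a is exactly B = 7 bytes: K' = 39 78 64 78 32 68 6a.
K' ⊕ ipad = 0f 4e 52 4e 04 5e 5c.
Inner input = 0f 4e 52 4e 04 5e 5c ∥ 43 7f d2 b1 59.
Inner hash: sum = 15+78+82+78+4+94+92+67+127+210+177+89 = 1113 → 04 59.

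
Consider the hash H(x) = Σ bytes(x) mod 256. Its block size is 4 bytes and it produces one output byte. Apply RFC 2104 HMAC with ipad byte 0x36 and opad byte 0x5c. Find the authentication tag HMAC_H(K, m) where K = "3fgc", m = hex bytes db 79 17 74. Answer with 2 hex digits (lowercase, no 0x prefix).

fd

Key "3fgc" = 33 66 67 63 is exactly B = 4 bytes: K' = 33 66 67 63.
K' ⊕ ipad = 05 50 51 55.  K' ⊕ opad = 6f 3a 3b 3f.
Inner input = (K'⊕ipad) ∥ m = 05 50 51 55 ∥ db 79 17 74.
Inner hash: sum = 5+80+81+85+219+121+23+116 = 730; mod 256 = 218 → da.
Outer input = (K'⊕opad) ∥ inner = 6f 3a 3b 3f ∥ da.
Outer hash (tag): sum = 111+58+59+63+218 = 509; mod 256 = 253 → fd.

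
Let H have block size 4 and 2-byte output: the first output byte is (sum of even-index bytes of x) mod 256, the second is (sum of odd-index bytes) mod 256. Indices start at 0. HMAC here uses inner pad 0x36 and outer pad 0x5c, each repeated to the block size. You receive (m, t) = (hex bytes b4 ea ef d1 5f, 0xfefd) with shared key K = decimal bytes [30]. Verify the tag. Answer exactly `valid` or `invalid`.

invalid

Key decimal bytes [30] = 1e is 1 byte ≤ B = 4; zero-pad to 4 bytes: K' = 1e 00 00 00.
K' ⊕ ipad = 28 36 36 36; K' ⊕ opad = 42 5c 5c 5c.
Inner hash: even-index sum = 608 mod 256 = 96; odd-index sum = 551 mod 256 = 39 → 60 27.
Outer hash (recomputed tag): even-index sum = 254 mod 256 = 254; odd-index sum = 223 mod 256 = 223 → fe df.
Recomputed tag = fedf; claimed = fefd → mismatch.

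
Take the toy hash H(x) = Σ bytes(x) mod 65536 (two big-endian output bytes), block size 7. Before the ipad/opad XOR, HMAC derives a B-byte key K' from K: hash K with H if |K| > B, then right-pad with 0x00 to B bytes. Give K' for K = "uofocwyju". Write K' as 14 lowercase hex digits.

03eb0000000000

|K| = 9 > B = 7, so first hash the key.
H(K): sum = 117+111+102+111+99+119+121+106+117 = 1003 → 03 eb.
Zero-pad H(K) = 03 eb to 7 bytes: K' = 03 eb 00 00 00 00 00.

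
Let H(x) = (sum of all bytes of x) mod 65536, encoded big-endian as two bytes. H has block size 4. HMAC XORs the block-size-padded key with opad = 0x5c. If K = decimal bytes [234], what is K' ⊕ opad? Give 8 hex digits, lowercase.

b65c5c5c

Key decimal bytes [234] = ea is 1 byte ≤ B = 4; zero-pad to 4 bytes: K' = ea 00 00 00.
XOR each byte with 0x5c: ea⊕5c=b6, 00⊕5c=5c, 00⊕5c=5c, 00⊕5c=5c.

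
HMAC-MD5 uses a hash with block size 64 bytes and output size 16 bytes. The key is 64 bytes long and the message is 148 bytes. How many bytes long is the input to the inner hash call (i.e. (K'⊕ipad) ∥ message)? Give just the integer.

212

Key is 64 ≤ 64 bytes, zero-padded: |K'| = 64.
Inner input = (K'⊕ipad) ∥ m → 64 + 148 = 212 bytes.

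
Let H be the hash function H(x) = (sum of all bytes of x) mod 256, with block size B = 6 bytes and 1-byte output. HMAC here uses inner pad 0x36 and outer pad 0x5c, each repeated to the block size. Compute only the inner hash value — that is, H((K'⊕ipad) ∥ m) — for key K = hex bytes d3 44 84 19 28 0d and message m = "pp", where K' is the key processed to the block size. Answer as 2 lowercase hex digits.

Key hex bytes d3 44 84 19 28 0d is exactly B = 6 bytes: K' = d3 44 84 19 28 0d.
K' ⊕ ipad = e5 72 b2 2f 1e 3b.
Inner input = e5 72 b2 2f 1e 3b ∥ 70 70.
Inner hash: sum = 229+114+178+47+30+59+112+112 = 881; mod 256 = 113 → 71.

71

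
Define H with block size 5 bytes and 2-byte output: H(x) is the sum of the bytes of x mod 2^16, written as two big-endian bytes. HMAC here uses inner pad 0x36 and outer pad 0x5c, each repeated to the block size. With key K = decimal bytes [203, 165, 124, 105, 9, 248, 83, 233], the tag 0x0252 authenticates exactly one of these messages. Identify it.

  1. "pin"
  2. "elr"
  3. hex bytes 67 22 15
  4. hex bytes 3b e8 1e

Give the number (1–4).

3

Key decimal bytes [203, 165, 124, 105, 9, 248, 83, 233] = cb a5 7c 69 09 f8 53 e9 is 8 bytes > B = 5, so hash it first: H(key) = 04 92, then zero-pad to 5 bytes: K' = 04 92 00 00 00.
K' ⊕ ipad = 32 a4 36 36 36; K' ⊕ opad = 58 ce 5c 5c 5c.
m1: inner = H(32 a4 36 36 36 70 69 6e) = 02 bf; tag = H(58 ce 5c 5c 5c 02 bf) = 02fb
m2: inner = H(32 a4 36 36 36 65 6c 72) = 02 bb; tag = H(58 ce 5c 5c 5c 02 bb) = 02f7
m3: inner = H(32 a4 36 36 36 67 22 15) = 02 16; tag = H(58 ce 5c 5c 5c 02 16) = 0252 ← matches
m4: inner = H(32 a4 36 36 36 3b e8 1e) = 02 b9; tag = H(58 ce 5c 5c 5c 02 b9) = 02f5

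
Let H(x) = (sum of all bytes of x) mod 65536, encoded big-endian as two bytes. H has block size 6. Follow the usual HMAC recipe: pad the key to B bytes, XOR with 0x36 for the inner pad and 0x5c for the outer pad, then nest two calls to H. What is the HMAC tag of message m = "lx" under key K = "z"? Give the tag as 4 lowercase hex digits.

0232

Key "z" = 7a is 1 byte ≤ B = 6; zero-pad to 6 bytes: K' = 7a 00 00 00 00 00.
K' ⊕ ipad = 4c 36 36 36 36 36.  K' ⊕ opad = 26 5c 5c 5c 5c 5c.
Inner input = (K'⊕ipad) ∥ m = 4c 36 36 36 36 36 ∥ 6c 78.
Inner hash: sum = 76+54+54+54+54+54+108+120 = 574 → 02 3e.
Outer input = (K'⊕opad) ∥ inner = 26 5c 5c 5c 5c 5c ∥ 02 3e.
Outer hash (tag): sum = 38+92+92+92+92+92+2+62 = 562 → 02 32.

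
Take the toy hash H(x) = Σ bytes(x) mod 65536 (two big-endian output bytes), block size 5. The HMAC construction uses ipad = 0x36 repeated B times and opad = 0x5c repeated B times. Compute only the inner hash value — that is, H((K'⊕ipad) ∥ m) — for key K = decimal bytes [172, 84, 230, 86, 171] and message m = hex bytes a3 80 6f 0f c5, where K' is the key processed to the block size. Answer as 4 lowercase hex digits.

Key decimal bytes [172, 84, 230, 86, 171] = ac 54 e6 56 ab is exactly B = 5 bytes: K' = ac 54 e6 56 ab.
K' ⊕ ipad = 9a 62 d0 60 9d.
Inner input = 9a 62 d0 60 9d ∥ a3 80 6f 0f c5.
Inner hash: sum = 154+98+208+96+157+163+128+111+15+197 = 1327 → 05 2f.

052f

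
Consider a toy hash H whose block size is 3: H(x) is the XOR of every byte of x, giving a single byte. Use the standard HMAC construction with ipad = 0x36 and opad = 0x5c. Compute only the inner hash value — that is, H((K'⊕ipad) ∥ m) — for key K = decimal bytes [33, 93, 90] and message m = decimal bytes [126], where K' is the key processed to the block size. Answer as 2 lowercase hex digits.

6e

Key decimal bytes [33, 93, 90] = 21 5d 5a is exactly B = 3 bytes: K' = 21 5d 5a.
K' ⊕ ipad = 17 6b 6c.
Inner input = 17 6b 6c ∥ 7e.
Inner hash: XOR 17⊕6b⊕6c⊕7e = 6e.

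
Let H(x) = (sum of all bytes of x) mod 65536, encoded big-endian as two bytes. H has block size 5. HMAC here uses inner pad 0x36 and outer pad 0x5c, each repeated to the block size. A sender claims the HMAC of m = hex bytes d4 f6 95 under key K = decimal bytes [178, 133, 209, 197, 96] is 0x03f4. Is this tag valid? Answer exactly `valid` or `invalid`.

valid

Key decimal bytes [178, 133, 209, 197, 96] = b2 85 d1 c5 60 is exactly B = 5 bytes: K' = b2 85 d1 c5 60.
K' ⊕ ipad = 84 b3 e7 f3 56; K' ⊕ opad = ee d9 8d 99 3c.
Inner hash: sum = 132+179+231+243+86+212+246+149 = 1478 → 05 c6.
Outer hash (recomputed tag): sum = 238+217+141+153+60+5+198 = 1012 → 03 f4.
Recomputed tag = 03f4; claimed = 03f4 → match.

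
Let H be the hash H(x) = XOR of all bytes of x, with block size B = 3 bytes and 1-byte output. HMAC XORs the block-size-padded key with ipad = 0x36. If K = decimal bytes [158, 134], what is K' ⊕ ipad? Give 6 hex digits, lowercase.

a8b036

Key decimal bytes [158, 134] = 9e 86 is 2 bytes ≤ B = 3; zero-pad to 3 bytes: K' = 9e 86 00.
XOR each byte with 0x36: 9e⊕36=a8, 86⊕36=b0, 00⊕36=36.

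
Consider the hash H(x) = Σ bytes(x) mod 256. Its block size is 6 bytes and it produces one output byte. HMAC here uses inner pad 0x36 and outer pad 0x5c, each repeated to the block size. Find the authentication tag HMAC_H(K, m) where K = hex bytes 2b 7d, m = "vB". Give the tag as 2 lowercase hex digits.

Key hex bytes 2b 7d is 2 bytes ≤ B = 6; zero-pad to 6 bytes: K' = 2b 7d 00 00 00 00.
K' ⊕ ipad = 1d 4b 36 36 36 36.  K' ⊕ opad = 77 21 5c 5c 5c 5c.
Inner input = (K'⊕ipad) ∥ m = 1d 4b 36 36 36 36 ∥ 76 42.
Inner hash: sum = 29+75+54+54+54+54+118+66 = 504; mod 256 = 248 → f8.
Outer input = (K'⊕opad) ∥ inner = 77 21 5c 5c 5c 5c ∥ f8.
Outer hash (tag): sum = 119+33+92+92+92+92+248 = 768; mod 256 = 0 → 00.

00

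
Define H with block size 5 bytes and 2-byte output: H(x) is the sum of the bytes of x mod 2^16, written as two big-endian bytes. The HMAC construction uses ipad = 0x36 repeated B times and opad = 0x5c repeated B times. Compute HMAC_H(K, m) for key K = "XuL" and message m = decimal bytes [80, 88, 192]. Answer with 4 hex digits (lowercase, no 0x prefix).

Key "XuL" = 58 75 4c is 3 bytes ≤ B = 5; zero-pad to 5 bytes: K' = 58 75 4c 00 00.
K' ⊕ ipad = 6e 43 7a 36 36.  K' ⊕ opad = 04 29 10 5c 5c.
Inner input = (K'⊕ipad) ∥ m = 6e 43 7a 36 36 ∥ 50 58 c0.
Inner hash: sum = 110+67+122+54+54+80+88+192 = 767 → 02 ff.
Outer input = (K'⊕opad) ∥ inner = 04 29 10 5c 5c ∥ 02 ff.
Outer hash (tag): sum = 4+41+16+92+92+2+255 = 502 → 01 f6.

01f6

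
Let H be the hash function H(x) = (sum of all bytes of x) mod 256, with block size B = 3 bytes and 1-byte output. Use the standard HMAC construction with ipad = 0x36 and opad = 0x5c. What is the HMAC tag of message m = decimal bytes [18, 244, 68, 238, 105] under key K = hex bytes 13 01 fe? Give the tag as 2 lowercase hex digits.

13

Key hex bytes 13 01 fe is exactly B = 3 bytes: K' = 13 01 fe.
K' ⊕ ipad = 25 37 c8.  K' ⊕ opad = 4f 5d a2.
Inner input = (K'⊕ipad) ∥ m = 25 37 c8 ∥ 12 f4 44 ee 69.
Inner hash: sum = 37+55+200+18+244+68+238+105 = 965; mod 256 = 197 → c5.
Outer input = (K'⊕opad) ∥ inner = 4f 5d a2 ∥ c5.
Outer hash (tag): sum = 79+93+162+197 = 531; mod 256 = 19 → 13.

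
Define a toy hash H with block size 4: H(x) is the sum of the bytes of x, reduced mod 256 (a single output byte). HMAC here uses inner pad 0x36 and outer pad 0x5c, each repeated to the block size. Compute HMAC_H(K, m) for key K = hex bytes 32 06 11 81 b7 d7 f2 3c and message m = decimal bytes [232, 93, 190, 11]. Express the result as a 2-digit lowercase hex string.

Key hex bytes 32 06 11 81 b7 d7 f2 3c is 8 bytes > B = 4, so hash it first: H(key) = 86, then zero-pad to 4 bytes: K' = 86 00 00 00.
K' ⊕ ipad = b0 36 36 36.  K' ⊕ opad = da 5c 5c 5c.
Inner input = (K'⊕ipad) ∥ m = b0 36 36 36 ∥ e8 5d be 0b.
Inner hash: sum = 176+54+54+54+232+93+190+11 = 864; mod 256 = 96 → 60.
Outer input = (K'⊕opad) ∥ inner = da 5c 5c 5c ∥ 60.
Outer hash (tag): sum = 218+92+92+92+96 = 590; mod 256 = 78 → 4e.

4e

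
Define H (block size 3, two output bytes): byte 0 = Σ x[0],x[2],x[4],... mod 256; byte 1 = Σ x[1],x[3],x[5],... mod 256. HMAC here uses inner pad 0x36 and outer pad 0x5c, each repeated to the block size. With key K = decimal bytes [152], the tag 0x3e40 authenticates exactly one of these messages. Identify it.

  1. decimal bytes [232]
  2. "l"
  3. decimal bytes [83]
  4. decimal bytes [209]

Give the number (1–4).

1

Key decimal bytes [152] = 98 is 1 byte ≤ B = 3; zero-pad to 3 bytes: K' = 98 00 00.
K' ⊕ ipad = ae 36 36; K' ⊕ opad = c4 5c 5c.
m1: inner = H(ae 36 36 e8) = e4 1e; tag = H(c4 5c 5c e4 1e) = 3e40 ← matches
m2: inner = H(ae 36 36 6c) = e4 a2; tag = H(c4 5c 5c e4 a2) = c240
m3: inner = H(ae 36 36 53) = e4 89; tag = H(c4 5c 5c e4 89) = a940
m4: inner = H(ae 36 36 d1) = e4 07; tag = H(c4 5c 5c e4 07) = 2740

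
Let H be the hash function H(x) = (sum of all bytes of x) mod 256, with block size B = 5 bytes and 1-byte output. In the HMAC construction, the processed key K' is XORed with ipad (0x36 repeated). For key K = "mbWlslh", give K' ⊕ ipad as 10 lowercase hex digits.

Key "mbWlslh" = 6d 62 57 6c 73 6c 68 is 7 bytes > B = 5, so hash it first: H(key) = d9, then zero-pad to 5 bytes: K' = d9 00 00 00 00.
XOR each byte with 0x36: d9⊕36=ef, 00⊕36=36, 00⊕36=36, 00⊕36=36, 00⊕36=36.

ef36363636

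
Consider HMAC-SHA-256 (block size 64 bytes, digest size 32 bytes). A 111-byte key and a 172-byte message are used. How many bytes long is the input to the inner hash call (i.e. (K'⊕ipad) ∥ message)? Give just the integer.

236

Key is 111 > 64 bytes, so it is hashed to 32 bytes then zero-padded to 64: |K'| = 64.
Inner input = (K'⊕ipad) ∥ m → 64 + 172 = 236 bytes.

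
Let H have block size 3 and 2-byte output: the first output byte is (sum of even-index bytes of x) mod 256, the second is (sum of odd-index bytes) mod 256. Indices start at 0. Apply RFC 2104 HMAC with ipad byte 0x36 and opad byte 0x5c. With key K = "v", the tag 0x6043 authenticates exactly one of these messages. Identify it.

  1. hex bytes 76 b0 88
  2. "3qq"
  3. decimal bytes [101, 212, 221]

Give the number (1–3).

2

Key "v" = 76 is 1 byte ≤ B = 3; zero-pad to 3 bytes: K' = 76 00 00.
K' ⊕ ipad = 40 36 36; K' ⊕ opad = 2a 5c 5c.
m1: inner = H(40 36 36 76 b0 88) = 26 34; tag = H(2a 5c 5c 26 34) = ba82
m2: inner = H(40 36 36 33 71 71) = e7 da; tag = H(2a 5c 5c e7 da) = 6043 ← matches
m3: inner = H(40 36 36 65 d4 dd) = 4a 78; tag = H(2a 5c 5c 4a 78) = fea6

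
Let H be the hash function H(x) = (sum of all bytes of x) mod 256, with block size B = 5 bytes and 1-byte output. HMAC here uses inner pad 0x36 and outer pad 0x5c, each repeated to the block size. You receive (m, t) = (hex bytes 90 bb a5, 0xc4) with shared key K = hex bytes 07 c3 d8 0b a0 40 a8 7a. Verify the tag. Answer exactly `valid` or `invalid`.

valid

Key hex bytes 07 c3 d8 0b a0 40 a8 7a is 8 bytes > B = 5, so hash it first: H(key) = af, then zero-pad to 5 bytes: K' = af 00 00 00 00.
K' ⊕ ipad = 99 36 36 36 36; K' ⊕ opad = f3 5c 5c 5c 5c.
Inner hash: sum = 153+54+54+54+54+144+187+165 = 865; mod 256 = 97 → 61.
Outer hash (recomputed tag): sum = 243+92+92+92+92+97 = 708; mod 256 = 196 → c4.
Recomputed tag = c4; claimed = c4 → match.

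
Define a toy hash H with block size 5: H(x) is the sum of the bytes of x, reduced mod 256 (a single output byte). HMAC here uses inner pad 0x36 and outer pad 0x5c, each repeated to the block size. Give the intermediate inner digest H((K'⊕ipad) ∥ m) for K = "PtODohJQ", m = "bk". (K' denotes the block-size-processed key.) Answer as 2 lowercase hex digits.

Key "PtODohJQ" = 50 74 4f 44 6f 68 4a 51 is 8 bytes > B = 5, so hash it first: H(key) = c9, then zero-pad to 5 bytes: K' = c9 00 00 00 00.
K' ⊕ ipad = ff 36 36 36 36.
Inner input = ff 36 36 36 36 ∥ 62 6b.
Inner hash: sum = 255+54+54+54+54+98+107 = 676; mod 256 = 164 → a4.

a4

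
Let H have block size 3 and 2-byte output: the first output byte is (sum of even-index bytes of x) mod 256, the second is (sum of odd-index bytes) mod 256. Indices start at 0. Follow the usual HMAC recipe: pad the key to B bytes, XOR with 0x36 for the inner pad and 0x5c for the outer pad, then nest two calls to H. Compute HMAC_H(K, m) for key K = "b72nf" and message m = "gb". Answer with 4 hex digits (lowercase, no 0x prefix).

Key "b72nf" = 62 37 32 6e 66 is 5 bytes > B = 3, so hash it first: H(key) = fa a5, then zero-pad to 3 bytes: K' = fa a5 00.
K' ⊕ ipad = cc 93 36.  K' ⊕ opad = a6 f9 5c.
Inner input = (K'⊕ipad) ∥ m = cc 93 36 ∥ 67 62.
Inner hash: even-index sum = 356 mod 256 = 100; odd-index sum = 250 mod 256 = 250 → 64 fa.
Outer input = (K'⊕opad) ∥ inner = a6 f9 5c ∥ 64 fa.
Outer hash (tag): even-index sum = 508 mod 256 = 252; odd-index sum = 349 mod 256 = 93 → fc 5d.

fc5d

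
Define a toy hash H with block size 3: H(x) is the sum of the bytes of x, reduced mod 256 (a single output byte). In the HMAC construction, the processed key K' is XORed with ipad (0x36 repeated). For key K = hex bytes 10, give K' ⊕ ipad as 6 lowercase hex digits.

263636

Key hex bytes 10 is 1 byte ≤ B = 3; zero-pad to 3 bytes: K' = 10 00 00.
XOR each byte with 0x36: 10⊕36=26, 00⊕36=36, 00⊕36=36.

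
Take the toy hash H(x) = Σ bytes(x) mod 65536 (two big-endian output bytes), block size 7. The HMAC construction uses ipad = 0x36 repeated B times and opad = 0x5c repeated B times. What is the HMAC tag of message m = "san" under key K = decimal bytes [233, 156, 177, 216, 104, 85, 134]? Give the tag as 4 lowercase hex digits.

04b3

Key decimal bytes [233, 156, 177, 216, 104, 85, 134] = e9 9c b1 d8 68 55 86 is exactly B = 7 bytes: K' = e9 9c b1 d8 68 55 86.
K' ⊕ ipad = df aa 87 ee 5e 63 b0.  K' ⊕ opad = b5 c0 ed 84 34 09 da.
Inner input = (K'⊕ipad) ∥ m = df aa 87 ee 5e 63 b0 ∥ 73 61 6e.
Inner hash: sum = 223+170+135+238+94+99+176+115+97+110 = 1457 → 05 b1.
Outer input = (K'⊕opad) ∥ inner = b5 c0 ed 84 34 09 da ∥ 05 b1.
Outer hash (tag): sum = 181+192+237+132+52+9+218+5+177 = 1203 → 04 b3.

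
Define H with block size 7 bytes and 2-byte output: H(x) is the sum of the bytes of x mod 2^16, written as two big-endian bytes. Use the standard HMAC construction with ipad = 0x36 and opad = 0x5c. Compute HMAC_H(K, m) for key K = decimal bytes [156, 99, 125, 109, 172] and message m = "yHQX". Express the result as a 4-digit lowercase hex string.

0312

Key decimal bytes [156, 99, 125, 109, 172] = 9c 63 7d 6d ac is 5 bytes ≤ B = 7; zero-pad to 7 bytes: K' = 9c 63 7d 6d ac 00 00.
K' ⊕ ipad = aa 55 4b 5b 9a 36 36.  K' ⊕ opad = c0 3f 21 31 f0 5c 5c.
Inner input = (K'⊕ipad) ∥ m = aa 55 4b 5b 9a 36 36 ∥ 79 48 51 58.
Inner hash: sum = 170+85+75+91+154+54+54+121+72+81+88 = 1045 → 04 15.
Outer input = (K'⊕opad) ∥ inner = c0 3f 21 31 f0 5c 5c ∥ 04 15.
Outer hash (tag): sum = 192+63+33+49+240+92+92+4+21 = 786 → 03 12.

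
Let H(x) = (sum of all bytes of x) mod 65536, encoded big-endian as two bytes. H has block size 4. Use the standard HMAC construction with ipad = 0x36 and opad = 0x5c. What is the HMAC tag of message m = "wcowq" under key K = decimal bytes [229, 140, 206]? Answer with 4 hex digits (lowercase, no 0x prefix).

0367

Key decimal bytes [229, 140, 206] = e5 8c ce is 3 bytes ≤ B = 4; zero-pad to 4 bytes: K' = e5 8c ce 00.
K' ⊕ ipad = d3 ba f8 36.  K' ⊕ opad = b9 d0 92 5c.
Inner input = (K'⊕ipad) ∥ m = d3 ba f8 36 ∥ 77 63 6f 77 71.
Inner hash: sum = 211+186+248+54+119+99+111+119+113 = 1260 → 04 ec.
Outer input = (K'⊕opad) ∥ inner = b9 d0 92 5c ∥ 04 ec.
Outer hash (tag): sum = 185+208+146+92+4+236 = 871 → 03 67.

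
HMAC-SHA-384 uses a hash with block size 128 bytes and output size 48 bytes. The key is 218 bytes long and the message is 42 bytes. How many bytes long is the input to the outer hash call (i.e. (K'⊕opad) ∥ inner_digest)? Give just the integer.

Key is 218 > 128 bytes, so it is hashed to 48 bytes then zero-padded to 128: |K'| = 128.
Outer input = (K'⊕opad) ∥ H(inner) → 128 + 48 = 176 bytes.

176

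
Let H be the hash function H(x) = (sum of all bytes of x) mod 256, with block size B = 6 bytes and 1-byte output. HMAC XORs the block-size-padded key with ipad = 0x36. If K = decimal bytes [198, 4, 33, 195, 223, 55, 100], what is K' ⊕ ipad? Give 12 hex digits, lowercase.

Key decimal bytes [198, 4, 33, 195, 223, 55, 100] = c6 04 21 c3 df 37 64 is 7 bytes > B = 6, so hash it first: H(key) = 28, then zero-pad to 6 bytes: K' = 28 00 00 00 00 00.
XOR each byte with 0x36: 28⊕36=1e, 00⊕36=36, 00⊕36=36, 00⊕36=36, 00⊕36=36, 00⊕36=36.

1e3636363636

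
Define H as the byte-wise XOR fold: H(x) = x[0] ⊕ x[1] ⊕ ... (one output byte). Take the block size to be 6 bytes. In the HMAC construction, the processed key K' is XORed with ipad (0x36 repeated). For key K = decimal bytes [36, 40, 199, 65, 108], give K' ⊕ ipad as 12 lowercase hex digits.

Key decimal bytes [36, 40, 199, 65, 108] = 24 28 c7 41 6c is 5 bytes ≤ B = 6; zero-pad to 6 bytes: K' = 24 28 c7 41 6c 00.
XOR each byte with 0x36: 24⊕36=12, 28⊕36=1e, c7⊕36=f1, 41⊕36=77, 6c⊕36=5a, 00⊕36=36.

121ef1775a36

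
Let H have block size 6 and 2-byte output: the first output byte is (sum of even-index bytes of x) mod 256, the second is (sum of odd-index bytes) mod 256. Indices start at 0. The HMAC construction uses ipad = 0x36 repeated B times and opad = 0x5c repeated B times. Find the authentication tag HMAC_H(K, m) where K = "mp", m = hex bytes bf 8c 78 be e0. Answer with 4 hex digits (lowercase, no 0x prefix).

Key "mp" = 6d 70 is 2 bytes ≤ B = 6; zero-pad to 6 bytes: K' = 6d 70 00 00 00 00.
K' ⊕ ipad = 5b 46 36 36 36 36.  K' ⊕ opad = 31 2c 5c 5c 5c 5c.
Inner input = (K'⊕ipad) ∥ m = 5b 46 36 36 36 36 ∥ bf 8c 78 be e0.
Inner hash: even-index sum = 734 mod 256 = 222; odd-index sum = 508 mod 256 = 252 → de fc.
Outer input = (K'⊕opad) ∥ inner = 31 2c 5c 5c 5c 5c ∥ de fc.
Outer hash (tag): even-index sum = 455 mod 256 = 199; odd-index sum = 480 mod 256 = 224 → c7 e0.

c7e0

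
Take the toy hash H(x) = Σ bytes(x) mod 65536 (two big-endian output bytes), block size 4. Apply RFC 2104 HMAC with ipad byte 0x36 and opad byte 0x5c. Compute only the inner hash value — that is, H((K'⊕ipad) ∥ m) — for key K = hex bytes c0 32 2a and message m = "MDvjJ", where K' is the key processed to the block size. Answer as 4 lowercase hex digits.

Key hex bytes c0 32 2a is 3 bytes ≤ B = 4; zero-pad to 4 bytes: K' = c0 32 2a 00.
K' ⊕ ipad = f6 04 1c 36.
Inner input = f6 04 1c 36 ∥ 4d 44 76 6a 4a.
Inner hash: sum = 246+4+28+54+77+68+118+106+74 = 775 → 03 07.

0307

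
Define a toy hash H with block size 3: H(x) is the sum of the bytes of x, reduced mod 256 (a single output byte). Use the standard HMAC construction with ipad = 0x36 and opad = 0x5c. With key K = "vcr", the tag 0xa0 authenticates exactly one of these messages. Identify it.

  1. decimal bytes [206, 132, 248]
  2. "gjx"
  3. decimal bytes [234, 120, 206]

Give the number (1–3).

Key "vcr" = 76 63 72 is exactly B = 3 bytes: K' = 76 63 72.
K' ⊕ ipad = 40 55 44; K' ⊕ opad = 2a 3f 2e.
m1: inner = H(40 55 44 ce 84 f8) = 23; tag = H(2a 3f 2e 23) = ba
m2: inner = H(40 55 44 67 6a 78) = 22; tag = H(2a 3f 2e 22) = b9
m3: inner = H(40 55 44 ea 78 ce) = 09; tag = H(2a 3f 2e 09) = a0 ← matches

3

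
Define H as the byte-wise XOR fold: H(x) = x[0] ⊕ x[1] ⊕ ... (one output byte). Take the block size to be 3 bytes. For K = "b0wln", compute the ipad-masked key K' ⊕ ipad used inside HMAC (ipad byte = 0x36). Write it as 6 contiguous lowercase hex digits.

Key "b0wln" = 62 30 77 6c 6e is 5 bytes > B = 3, so hash it first: H(key) = 27, then zero-pad to 3 bytes: K' = 27 00 00.
XOR each byte with 0x36: 27⊕36=11, 00⊕36=36, 00⊕36=36.

113636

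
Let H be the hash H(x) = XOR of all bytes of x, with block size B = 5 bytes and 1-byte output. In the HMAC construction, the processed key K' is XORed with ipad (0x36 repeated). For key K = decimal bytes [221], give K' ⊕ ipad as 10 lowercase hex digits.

eb36363636

Key decimal bytes [221] = dd is 1 byte ≤ B = 5; zero-pad to 5 bytes: K' = dd 00 00 00 00.
XOR each byte with 0x36: dd⊕36=eb, 00⊕36=36, 00⊕36=36, 00⊕36=36, 00⊕36=36.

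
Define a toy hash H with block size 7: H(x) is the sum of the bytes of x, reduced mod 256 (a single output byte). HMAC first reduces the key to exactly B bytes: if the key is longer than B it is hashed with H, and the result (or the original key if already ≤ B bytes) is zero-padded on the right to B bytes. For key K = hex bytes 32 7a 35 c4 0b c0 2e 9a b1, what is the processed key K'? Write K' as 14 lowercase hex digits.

|K| = 9 > B = 7, so first hash the key.
H(K): sum = 50+122+53+196+11+192+46+154+177 = 1001; mod 256 = 233 → e9.
Zero-pad H(K) = e9 to 7 bytes: K' = e9 00 00 00 00 00 00.

e9000000000000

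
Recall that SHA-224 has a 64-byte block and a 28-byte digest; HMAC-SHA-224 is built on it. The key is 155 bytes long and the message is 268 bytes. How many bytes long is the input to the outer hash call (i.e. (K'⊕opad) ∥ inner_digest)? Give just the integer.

92

Key is 155 > 64 bytes, so it is hashed to 28 bytes then zero-padded to 64: |K'| = 64.
Outer input = (K'⊕opad) ∥ H(inner) → 64 + 28 = 92 bytes.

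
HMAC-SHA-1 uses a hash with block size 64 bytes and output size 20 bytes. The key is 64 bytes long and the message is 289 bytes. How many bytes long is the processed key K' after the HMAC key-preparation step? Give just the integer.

64

Key is 64 ≤ 64 bytes, zero-padded: |K'| = 64.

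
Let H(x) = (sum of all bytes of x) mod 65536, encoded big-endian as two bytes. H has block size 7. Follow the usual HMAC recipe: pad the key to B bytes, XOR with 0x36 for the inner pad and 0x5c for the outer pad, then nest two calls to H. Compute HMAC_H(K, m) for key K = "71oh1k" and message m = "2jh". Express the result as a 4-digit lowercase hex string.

Key "71oh1k" = 37 31 6f 68 31 6b is 6 bytes ≤ B = 7; zero-pad to 7 bytes: K' = 37 31 6f 68 31 6b 00.
K' ⊕ ipad = 01 07 59 5e 07 5d 36.  K' ⊕ opad = 6b 6d 33 34 6d 37 5c.
Inner input = (K'⊕ipad) ∥ m = 01 07 59 5e 07 5d 36 ∥ 32 6a 68.
Inner hash: sum = 1+7+89+94+7+93+54+50+106+104 = 605 → 02 5d.
Outer input = (K'⊕opad) ∥ inner = 6b 6d 33 34 6d 37 5c ∥ 02 5d.
Outer hash (tag): sum = 107+109+51+52+109+55+92+2+93 = 670 → 02 9e.

029e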